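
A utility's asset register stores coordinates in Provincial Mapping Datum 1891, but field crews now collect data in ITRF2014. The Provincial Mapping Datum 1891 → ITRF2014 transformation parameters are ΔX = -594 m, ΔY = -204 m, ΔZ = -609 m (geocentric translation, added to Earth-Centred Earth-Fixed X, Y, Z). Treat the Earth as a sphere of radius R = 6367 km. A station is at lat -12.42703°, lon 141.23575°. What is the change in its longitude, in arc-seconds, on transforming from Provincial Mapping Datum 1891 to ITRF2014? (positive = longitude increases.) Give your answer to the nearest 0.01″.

sin φ = -0.215196, cos φ = 0.976571, sin λ = 0.626117, cos λ = -0.779729.
East component: ΔE = −sin λ·ΔX + cos λ·ΔY = −(0.626117)(-594) + (-0.779729)(-204) = 530.98 m.
1° of latitude spans πR/180 = 111125 m; at latitude φ, 1° of longitude spans that × cos φ = 108521.5 m, so Δλ = 530.98 / 108521.5 × 3600 = 17.614″.

Δλ = 17.61″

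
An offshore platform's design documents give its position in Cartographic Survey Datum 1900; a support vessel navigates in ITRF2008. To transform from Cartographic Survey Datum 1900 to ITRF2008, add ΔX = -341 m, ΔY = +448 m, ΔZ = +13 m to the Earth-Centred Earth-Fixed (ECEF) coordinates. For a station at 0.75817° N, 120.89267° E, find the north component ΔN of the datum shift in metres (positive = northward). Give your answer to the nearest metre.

ΔN = 6 m

The local north axis is (−sin φ cos λ, −sin φ sin λ, cos φ), giving ΔN = -2.317 − 5.087 + 12.999 = 5.60 m.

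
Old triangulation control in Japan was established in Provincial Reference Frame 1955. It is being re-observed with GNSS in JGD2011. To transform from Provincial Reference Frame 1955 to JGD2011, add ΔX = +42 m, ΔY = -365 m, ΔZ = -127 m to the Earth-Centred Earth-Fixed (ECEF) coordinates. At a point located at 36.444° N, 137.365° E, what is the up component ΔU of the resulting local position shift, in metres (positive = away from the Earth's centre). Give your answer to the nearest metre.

ΔU = -299 m

At φ = 36.444°, λ = 137.365°: sin φ = 0.594037, cos φ = 0.804438, sin λ = 0.677325, cos λ = -0.735683.
ΔU = cos φ cos λ·ΔX + cos φ sin λ·ΔY + sin φ·ΔZ = (0.804438)(-0.735683)(42) + (0.804438)(0.677325)(-365) + (0.594037)(-127) = -299.17 m.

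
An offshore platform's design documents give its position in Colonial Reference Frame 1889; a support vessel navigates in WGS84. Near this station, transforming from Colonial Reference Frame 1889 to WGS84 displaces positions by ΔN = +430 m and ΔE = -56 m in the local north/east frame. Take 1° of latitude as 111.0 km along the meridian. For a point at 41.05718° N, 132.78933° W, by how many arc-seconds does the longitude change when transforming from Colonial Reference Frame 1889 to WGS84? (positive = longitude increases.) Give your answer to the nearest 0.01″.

At latitude 41.05718°, cos φ = 0.754054.
1° of longitude at this latitude = 111.0 × cos φ = 83.70 km, so Δλ = -56.0 / 83700.0 = -0.0006691° = -2.409″.

Δλ = -2.41″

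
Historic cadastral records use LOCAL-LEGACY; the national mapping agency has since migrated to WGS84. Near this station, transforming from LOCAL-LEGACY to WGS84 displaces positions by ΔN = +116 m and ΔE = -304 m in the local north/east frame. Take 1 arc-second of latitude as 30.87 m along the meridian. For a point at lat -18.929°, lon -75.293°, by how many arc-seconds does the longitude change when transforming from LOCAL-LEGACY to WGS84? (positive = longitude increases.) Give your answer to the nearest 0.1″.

Δλ = -10.4″

At latitude -18.929°, cos φ = 0.945921.
1″ of longitude at this latitude = 30.87 × cos φ = 29.2006 m, so Δλ = -304.0 / 29.2006 = -10.411″.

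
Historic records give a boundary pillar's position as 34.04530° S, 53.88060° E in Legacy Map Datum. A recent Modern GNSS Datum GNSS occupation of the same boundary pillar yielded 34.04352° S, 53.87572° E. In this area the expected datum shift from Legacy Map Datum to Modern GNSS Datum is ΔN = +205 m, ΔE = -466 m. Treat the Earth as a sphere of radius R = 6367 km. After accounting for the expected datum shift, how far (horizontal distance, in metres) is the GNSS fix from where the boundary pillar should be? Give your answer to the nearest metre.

Observed coordinate differences: Δφ = +0.00178°, Δλ = -0.00488°.
Converting to metres (1° lat = 111125 m, cos φ = 0.828595): observed ΔN = 197.8 m, observed ΔE = -449.3 m.
Subtracting the expected shift leaves a residual of 197.8 − (205) = -7.2 m north and -449.3 − (-466) = 16.7 m east.
Residual distance = √((-7.2)² + 16.7²) = 18.1 m.

18 m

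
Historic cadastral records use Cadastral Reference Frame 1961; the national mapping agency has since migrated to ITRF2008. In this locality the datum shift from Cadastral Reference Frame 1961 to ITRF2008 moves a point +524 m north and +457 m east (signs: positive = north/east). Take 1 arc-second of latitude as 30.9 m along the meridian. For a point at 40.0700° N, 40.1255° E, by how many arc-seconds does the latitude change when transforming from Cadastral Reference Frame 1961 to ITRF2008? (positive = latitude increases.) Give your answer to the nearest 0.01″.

Δφ = 16.96″

1″ of latitude = 30.90 m, so Δφ = 524.0 / 30.90 = 16.958″.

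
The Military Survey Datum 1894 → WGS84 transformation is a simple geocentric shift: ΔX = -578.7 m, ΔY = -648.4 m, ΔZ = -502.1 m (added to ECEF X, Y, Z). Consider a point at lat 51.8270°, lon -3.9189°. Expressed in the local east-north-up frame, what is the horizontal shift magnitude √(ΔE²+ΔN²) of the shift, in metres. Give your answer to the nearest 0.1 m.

At φ = 51.8270°, λ = -3.9189°: sin φ = 0.786148, cos φ = 0.618038, sin λ = -0.068344, cos λ = 0.997662.
ΔE = −sin λ·ΔX + cos λ·ΔY = −(-0.068344)·(-578.7) + (0.997662)·(-648.4) = -686.43 m.
ΔN = −sin φ cos λ·ΔX − sin φ sin λ·ΔY + cos φ·ΔZ = −(0.786148)(0.997662)(-578.7) − (0.786148)(-0.068344)(-648.4) + (0.618038)(-502.1) = 108.73 m.
Horizontal magnitude = √(ΔE² + ΔN²) = √((-686.43)² + 108.73²) = 694.99 m.

695.0 m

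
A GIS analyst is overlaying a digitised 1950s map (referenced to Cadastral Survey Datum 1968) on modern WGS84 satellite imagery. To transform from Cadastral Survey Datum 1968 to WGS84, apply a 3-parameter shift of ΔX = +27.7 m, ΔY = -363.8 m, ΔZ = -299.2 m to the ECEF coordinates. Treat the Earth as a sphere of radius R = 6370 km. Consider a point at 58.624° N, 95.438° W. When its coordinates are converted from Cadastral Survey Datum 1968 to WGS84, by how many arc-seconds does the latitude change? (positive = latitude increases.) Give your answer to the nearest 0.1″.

sin φ = 0.853769, cos φ = 0.520652, sin λ = -0.995499, cos λ = -0.094769.
North component: ΔN = −sin φ cos λ·ΔX − sin φ sin λ·ΔY + cos φ·ΔZ = −(0.853769)(-0.094769)(27.7) − (0.853769)(-0.995499)(-363.8) + (0.520652)(-299.2) = -462.74 m.
1° of latitude spans πR/180 = 111177 m, so Δφ = -462.74 / 111177 × 3600 = -14.984″.

Δφ = -15.0″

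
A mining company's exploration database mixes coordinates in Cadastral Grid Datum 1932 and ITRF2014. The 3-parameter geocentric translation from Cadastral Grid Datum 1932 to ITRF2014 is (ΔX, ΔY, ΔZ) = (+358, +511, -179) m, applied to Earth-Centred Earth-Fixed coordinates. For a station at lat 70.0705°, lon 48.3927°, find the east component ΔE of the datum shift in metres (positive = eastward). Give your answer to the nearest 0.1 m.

The local east axis at (φ, λ) is (−sin λ, cos λ, 0), so ΔE = −sin(48.3927°)·358 + cos(48.3927°)·511 = 71.63 m.

ΔE = 71.6 m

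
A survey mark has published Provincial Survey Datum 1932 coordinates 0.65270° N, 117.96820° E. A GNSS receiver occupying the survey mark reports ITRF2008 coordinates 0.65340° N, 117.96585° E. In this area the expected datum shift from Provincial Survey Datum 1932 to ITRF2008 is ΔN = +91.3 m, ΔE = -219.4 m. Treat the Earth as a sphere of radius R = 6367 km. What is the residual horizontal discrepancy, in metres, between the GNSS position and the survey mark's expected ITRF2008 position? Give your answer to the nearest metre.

Observed coordinate differences: Δφ = +0.00070°, Δλ = -0.00235°.
Converting to metres (1° lat = 111125 m, cos φ = 0.999935): observed ΔN = 77.8 m, observed ΔE = -261.1 m.
Subtracting the expected shift leaves a residual of 77.8 − (91.3) = -13.5 m north and -261.1 − (-219.4) = -41.7 m east.
Residual distance = √((-13.5)² + (-41.7)²) = 43.9 m.

44 m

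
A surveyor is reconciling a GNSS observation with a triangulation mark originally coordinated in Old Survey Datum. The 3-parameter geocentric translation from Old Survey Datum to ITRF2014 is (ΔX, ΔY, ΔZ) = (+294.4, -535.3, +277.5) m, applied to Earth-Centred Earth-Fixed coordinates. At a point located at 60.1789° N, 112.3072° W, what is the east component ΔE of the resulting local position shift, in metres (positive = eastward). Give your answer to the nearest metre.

ΔE = 476 m

The local east axis at (φ, λ) is (−sin λ, cos λ, 0), so ΔE = −sin(-112.3072°)·294.4 + cos(-112.3072°)·(-535.3) = 475.55 m.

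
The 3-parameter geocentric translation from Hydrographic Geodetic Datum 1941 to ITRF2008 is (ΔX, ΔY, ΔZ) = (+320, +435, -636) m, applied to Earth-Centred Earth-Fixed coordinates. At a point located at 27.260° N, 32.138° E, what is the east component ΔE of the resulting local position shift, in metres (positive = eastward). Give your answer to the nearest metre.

The local east axis at (φ, λ) is (−sin λ, cos λ, 0), so ΔE = −sin(32.138°)·320 + cos(32.138°)·435 = 198.12 m.

ΔE = 198 m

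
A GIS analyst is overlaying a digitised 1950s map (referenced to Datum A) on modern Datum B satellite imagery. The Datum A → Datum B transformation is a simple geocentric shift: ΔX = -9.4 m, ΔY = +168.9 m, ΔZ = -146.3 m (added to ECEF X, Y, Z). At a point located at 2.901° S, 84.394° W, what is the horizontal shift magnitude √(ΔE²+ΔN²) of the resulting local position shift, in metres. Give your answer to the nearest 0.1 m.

At φ = -2.901°, λ = -84.394°: sin φ = -0.050610, cos φ = 0.998718, sin λ = -0.995217, cos λ = 0.097687.
ΔE = −sin λ·ΔX + cos λ·ΔY = −(-0.995217)·(-9.4) + (0.097687)·(168.9) = 7.14 m.
ΔN = −sin φ cos λ·ΔX − sin φ sin λ·ΔY + cos φ·ΔZ = −(-0.050610)(0.097687)(-9.4) − (-0.050610)(-0.995217)(168.9) + (0.998718)(-146.3) = -154.67 m.
Horizontal magnitude = √(ΔE² + ΔN²) = √(7.14² + (-154.67)²) = 154.83 m.

154.8 m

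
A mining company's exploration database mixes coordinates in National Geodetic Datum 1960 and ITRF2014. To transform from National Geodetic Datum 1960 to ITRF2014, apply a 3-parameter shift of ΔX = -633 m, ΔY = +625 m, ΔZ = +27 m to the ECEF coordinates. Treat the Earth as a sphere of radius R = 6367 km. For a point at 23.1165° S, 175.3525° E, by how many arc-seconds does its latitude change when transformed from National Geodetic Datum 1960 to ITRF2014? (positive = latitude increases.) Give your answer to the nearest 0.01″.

Δφ = 9.47″

sin φ = -0.392602, cos φ = 0.919708, sin λ = 0.081025, cos λ = -0.996712.
North component: ΔN = −sin φ cos λ·ΔX − sin φ sin λ·ΔY + cos φ·ΔZ = −(-0.392602)(-0.996712)(-633) − (-0.392602)(0.081025)(625) + (0.919708)(27) = 292.41 m.
1° of latitude spans πR/180 = 111125 m, so Δφ = 292.41 / 111125 × 3600 = 9.473″.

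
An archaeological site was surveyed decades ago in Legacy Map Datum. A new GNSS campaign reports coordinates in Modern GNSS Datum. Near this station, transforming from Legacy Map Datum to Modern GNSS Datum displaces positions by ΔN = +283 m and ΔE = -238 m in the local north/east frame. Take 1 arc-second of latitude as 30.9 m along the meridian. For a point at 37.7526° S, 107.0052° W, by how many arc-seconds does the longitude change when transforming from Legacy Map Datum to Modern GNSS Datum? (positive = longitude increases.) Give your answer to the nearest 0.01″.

At latitude -37.7526°, cos φ = 0.790662.
1″ of longitude at this latitude = 30.90 × cos φ = 24.4314 m, so Δλ = -238.0 / 24.4314 = -9.742″.

Δλ = -9.74″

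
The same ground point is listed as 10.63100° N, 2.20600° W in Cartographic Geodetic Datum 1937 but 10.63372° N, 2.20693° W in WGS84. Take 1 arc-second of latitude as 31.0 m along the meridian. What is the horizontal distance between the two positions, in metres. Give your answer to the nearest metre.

Δφ = 10.63372° − 10.63100° = +0.00272°; Δλ = -2.20693° − -2.20600° = -0.00093°.
1° of latitude = 3600 × 31.00 = 111600 m.
ΔN = Δφ × 111600 = 303.6 m; ΔE = Δλ × 111600 × cos(10.63100°) = -0.00093 × 111600 × 0.982836 = -102.0 m.
Distance = √(ΔE² + ΔN²) = √((-102.0)² + 303.6²) = 320.2 m.

320 m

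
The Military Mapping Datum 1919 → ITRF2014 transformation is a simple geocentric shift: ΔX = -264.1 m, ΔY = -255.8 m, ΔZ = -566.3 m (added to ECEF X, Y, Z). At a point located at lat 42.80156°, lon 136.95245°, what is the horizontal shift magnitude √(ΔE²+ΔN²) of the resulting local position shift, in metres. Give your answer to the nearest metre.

564 m

The local east axis at (φ, λ) is (−sin λ, cos λ, 0), so ΔE = −sin(136.95245°)·(-264.1) + cos(136.95245°)·(-255.8) = 367.21 m.
The local north axis is (−sin φ cos λ, −sin φ sin λ, cos φ), giving ΔN = -131.137 + 118.641 − 415.501 = -428.00 m.
Horizontal magnitude = √(ΔE² + ΔN²) = √(367.21² + (-428.00)²) = 563.94 m.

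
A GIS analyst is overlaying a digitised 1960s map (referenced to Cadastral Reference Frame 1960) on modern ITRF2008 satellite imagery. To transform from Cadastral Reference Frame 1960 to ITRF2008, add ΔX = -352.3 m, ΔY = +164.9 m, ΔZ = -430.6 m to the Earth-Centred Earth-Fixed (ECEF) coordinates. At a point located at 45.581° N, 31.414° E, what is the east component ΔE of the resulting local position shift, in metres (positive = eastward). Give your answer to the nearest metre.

ΔE = 324 m

At φ = 45.581°, λ = 31.414°: sin φ = 0.714241, cos φ = 0.699900, sin λ = 0.521218, cos λ = 0.853423.
ΔE = −sin λ·ΔX + cos λ·ΔY = −(0.521218)·(-352.3) + (0.853423)·(164.9) = 324.35 m.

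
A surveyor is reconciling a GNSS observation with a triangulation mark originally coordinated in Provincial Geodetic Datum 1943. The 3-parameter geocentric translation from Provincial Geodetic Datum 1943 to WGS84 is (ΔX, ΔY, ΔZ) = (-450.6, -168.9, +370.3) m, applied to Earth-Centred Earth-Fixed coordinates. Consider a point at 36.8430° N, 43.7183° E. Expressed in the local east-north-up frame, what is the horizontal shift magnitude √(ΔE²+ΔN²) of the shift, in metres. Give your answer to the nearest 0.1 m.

592.7 m

At φ = 36.8430°, λ = 43.7183°: sin φ = 0.599624, cos φ = 0.800282, sin λ = 0.691113, cos λ = 0.722746.
ΔE = −sin λ·ΔX + cos λ·ΔY = −(0.691113)·(-450.6) + (0.722746)·(-168.9) = 189.34 m.
ΔN = −sin φ cos λ·ΔX − sin φ sin λ·ΔY + cos φ·ΔZ = −(0.599624)(0.722746)(-450.6) − (0.599624)(0.691113)(-168.9) + (0.800282)(370.3) = 561.62 m.
Horizontal magnitude = √(ΔE² + ΔN²) = √(189.34² + 561.62²) = 592.68 m.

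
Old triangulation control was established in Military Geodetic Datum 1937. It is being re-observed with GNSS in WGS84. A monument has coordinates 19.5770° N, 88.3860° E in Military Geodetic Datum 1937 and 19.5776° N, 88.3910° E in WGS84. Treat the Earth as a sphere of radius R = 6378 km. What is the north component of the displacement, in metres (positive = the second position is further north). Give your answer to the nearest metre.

ΔN = 67 m

Δφ = 19.5776° − 19.5770° = +0.0006°; Δλ = 88.3910° − 88.3860° = +0.0050°.
1° along a meridian = πR/180 = 111317 m.
ΔN = Δφ × 111317 = 66.8 m; ΔE = Δλ × 111317 × cos(19.5770°) = +0.0050 × 111317 × 0.942192 = 524.4 m.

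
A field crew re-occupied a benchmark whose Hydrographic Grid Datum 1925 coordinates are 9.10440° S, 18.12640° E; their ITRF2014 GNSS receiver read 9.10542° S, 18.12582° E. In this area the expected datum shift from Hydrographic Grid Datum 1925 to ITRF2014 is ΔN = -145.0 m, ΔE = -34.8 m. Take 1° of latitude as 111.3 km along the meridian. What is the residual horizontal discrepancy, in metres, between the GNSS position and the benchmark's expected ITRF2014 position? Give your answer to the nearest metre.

43 m

Observed coordinate differences: Δφ = -0.00102°, Δλ = -0.00058°.
Converting to metres (1° lat = 111300 m, cos φ = 0.987402): observed ΔN = -113.5 m, observed ΔE = -63.7 m.
Subtracting the expected shift leaves a residual of -113.5 − (-145.0) = 31.5 m north and -63.7 − (-34.8) = -28.9 m east.
Residual distance = √(31.5² + (-28.9)²) = 42.8 m.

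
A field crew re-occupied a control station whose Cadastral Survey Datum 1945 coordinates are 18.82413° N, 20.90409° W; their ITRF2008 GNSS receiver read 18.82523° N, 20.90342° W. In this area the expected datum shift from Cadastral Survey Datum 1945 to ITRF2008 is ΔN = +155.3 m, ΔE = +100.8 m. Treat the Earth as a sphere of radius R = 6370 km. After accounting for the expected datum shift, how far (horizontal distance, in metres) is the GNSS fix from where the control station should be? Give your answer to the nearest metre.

45 m

Observed coordinate differences: Δφ = +0.00110°, Δλ = +0.00067°.
Converting to metres (1° lat = 111177 m, cos φ = 0.946513): observed ΔN = 122.3 m, observed ΔE = 70.5 m.
Subtracting the expected shift leaves a residual of 122.3 − (155.3) = -33.0 m north and 70.5 − (100.8) = -30.3 m east.
Residual distance = √((-33.0)² + (-30.3)²) = 44.8 m.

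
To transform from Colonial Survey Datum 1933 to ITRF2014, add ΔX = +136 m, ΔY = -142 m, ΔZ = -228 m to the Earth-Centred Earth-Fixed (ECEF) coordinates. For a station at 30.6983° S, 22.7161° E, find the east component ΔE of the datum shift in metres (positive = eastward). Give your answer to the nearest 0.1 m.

ΔE = -183.5 m

At φ = -30.6983°, λ = 22.7161°: sin φ = -0.510517, cos φ = 0.859867, sin λ = 0.386165, cos λ = 0.922430.
ΔE = −sin λ·ΔX + cos λ·ΔY = −(0.386165)·(136) + (0.922430)·(-142) = -183.50 m.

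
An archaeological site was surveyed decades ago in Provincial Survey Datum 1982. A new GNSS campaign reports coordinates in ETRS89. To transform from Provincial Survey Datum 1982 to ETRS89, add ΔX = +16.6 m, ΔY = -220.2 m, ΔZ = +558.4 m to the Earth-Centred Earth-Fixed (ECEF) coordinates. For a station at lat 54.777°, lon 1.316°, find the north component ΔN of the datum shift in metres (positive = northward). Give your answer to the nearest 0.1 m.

ΔN = 312.6 m

The local north axis is (−sin φ cos λ, −sin φ sin λ, cos φ), giving ΔN = -13.557 + 4.131 + 322.063 = 312.64 m.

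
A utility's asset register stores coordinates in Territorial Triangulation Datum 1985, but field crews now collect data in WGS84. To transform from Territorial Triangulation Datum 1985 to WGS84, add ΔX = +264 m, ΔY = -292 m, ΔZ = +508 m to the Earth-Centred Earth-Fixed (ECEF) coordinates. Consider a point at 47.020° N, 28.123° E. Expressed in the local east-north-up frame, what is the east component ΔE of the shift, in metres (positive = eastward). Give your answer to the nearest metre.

ΔE = -382 m

The local east axis at (φ, λ) is (−sin λ, cos λ, 0), so ΔE = −sin(28.123°)·264 + cos(28.123°)·(-292) = -381.97 m.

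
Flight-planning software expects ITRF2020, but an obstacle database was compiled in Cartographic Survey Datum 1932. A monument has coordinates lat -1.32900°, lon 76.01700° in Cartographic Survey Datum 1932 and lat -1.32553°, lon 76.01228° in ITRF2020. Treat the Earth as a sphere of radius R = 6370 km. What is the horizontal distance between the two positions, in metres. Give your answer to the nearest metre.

651 m

Δφ = -1.32553° − -1.32900° = +0.00347°; Δλ = 76.01228° − 76.01700° = -0.00472°.
1° along a meridian = πR/180 = 111177 m.
ΔN = Δφ × 111177 = 385.8 m; ΔE = Δλ × 111177 × cos(-1.32900°) = -0.00472 × 111177 × 0.999731 = -524.6 m.
Distance = √(ΔE² + ΔN²) = √((-524.6)² + 385.8²) = 651.2 m.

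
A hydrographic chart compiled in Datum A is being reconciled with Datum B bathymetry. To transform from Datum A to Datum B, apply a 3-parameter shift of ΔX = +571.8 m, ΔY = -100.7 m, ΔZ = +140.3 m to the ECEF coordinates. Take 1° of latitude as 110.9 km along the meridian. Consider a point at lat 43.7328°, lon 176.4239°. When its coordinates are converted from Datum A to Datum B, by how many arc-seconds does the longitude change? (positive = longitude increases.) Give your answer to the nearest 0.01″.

sin φ = 0.691296, cos φ = 0.722572, sin λ = 0.062374, cos λ = -0.998053.
East component: ΔE = −sin λ·ΔX + cos λ·ΔY = −(0.062374)(571.8) + (-0.998053)(-100.7) = 64.84 m.
1° of latitude spans 110900 m; at latitude φ, 1° of longitude spans that × cos φ = 80133.2 m, so Δλ = 64.84 / 80133.2 × 3600 = 2.913″.

Δλ = 2.91″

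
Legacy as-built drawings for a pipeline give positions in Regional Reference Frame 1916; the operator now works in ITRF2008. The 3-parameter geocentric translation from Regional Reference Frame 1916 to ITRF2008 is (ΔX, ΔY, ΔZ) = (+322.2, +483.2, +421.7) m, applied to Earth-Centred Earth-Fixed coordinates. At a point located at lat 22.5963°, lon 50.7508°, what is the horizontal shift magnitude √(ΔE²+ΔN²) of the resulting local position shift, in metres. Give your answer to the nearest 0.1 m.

176.4 m

At φ = 22.5963°, λ = 50.7508°: sin φ = 0.384236, cos φ = 0.923235, sin λ = 0.774401, cos λ = 0.632695.
ΔE = −sin λ·ΔX + cos λ·ΔY = −(0.774401)·(322.2) + (0.632695)·(483.2) = 56.21 m.
ΔN = −sin φ cos λ·ΔX − sin φ sin λ·ΔY + cos φ·ΔZ = −(0.384236)(0.632695)(322.2) − (0.384236)(0.774401)(483.2) + (0.923235)(421.7) = 167.22 m.
Horizontal magnitude = √(ΔE² + ΔN²) = √(56.21² + 167.22²) = 176.42 m.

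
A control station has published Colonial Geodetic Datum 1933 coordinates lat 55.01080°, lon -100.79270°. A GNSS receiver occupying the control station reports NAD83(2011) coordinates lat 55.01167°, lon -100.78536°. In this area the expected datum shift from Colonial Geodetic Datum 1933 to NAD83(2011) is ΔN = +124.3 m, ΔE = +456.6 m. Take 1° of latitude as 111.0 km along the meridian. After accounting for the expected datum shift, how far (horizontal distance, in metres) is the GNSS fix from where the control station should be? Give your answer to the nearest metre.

Observed coordinate differences: Δφ = +0.00087°, Δλ = +0.00734°.
Converting to metres (1° lat = 111000 m, cos φ = 0.573422): observed ΔN = 96.6 m, observed ΔE = 467.2 m.
Subtracting the expected shift leaves a residual of 96.6 − (124.3) = -27.7 m north and 467.2 − (456.6) = 10.6 m east.
Residual distance = √((-27.7)² + 10.6²) = 29.7 m.

30 m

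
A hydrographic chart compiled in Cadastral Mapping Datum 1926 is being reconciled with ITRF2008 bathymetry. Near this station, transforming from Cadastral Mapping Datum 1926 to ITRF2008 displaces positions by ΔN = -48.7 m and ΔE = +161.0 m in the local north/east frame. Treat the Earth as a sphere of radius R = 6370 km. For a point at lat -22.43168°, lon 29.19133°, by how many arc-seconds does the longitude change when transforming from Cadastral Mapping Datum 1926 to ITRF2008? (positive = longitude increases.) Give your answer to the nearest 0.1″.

At latitude -22.43168°, cos φ = 0.924335.
One radian of longitude at latitude φ spans R cos φ, so Δλ = ΔE / (R cos φ) = 161.0 / (6370000 × 0.924335) = 2.7344e-05 rad = 5.640″.

Δλ = 5.6″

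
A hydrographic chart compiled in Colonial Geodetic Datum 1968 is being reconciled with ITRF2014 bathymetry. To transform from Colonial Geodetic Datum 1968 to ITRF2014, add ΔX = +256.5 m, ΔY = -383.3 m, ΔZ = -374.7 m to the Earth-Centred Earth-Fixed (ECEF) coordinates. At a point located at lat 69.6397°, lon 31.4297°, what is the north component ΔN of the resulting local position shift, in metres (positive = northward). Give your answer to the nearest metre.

At φ = 69.6397°, λ = 31.4297°: sin φ = 0.937523, cos φ = 0.347923, sin λ = 0.521452, cos λ = 0.853281.
ΔN = −sin φ cos λ·ΔX − sin φ sin λ·ΔY + cos φ·ΔZ = −(0.937523)(0.853281)(256.5) − (0.937523)(0.521452)(-383.3) + (0.347923)(-374.7) = -148.17 m.

ΔN = -148 m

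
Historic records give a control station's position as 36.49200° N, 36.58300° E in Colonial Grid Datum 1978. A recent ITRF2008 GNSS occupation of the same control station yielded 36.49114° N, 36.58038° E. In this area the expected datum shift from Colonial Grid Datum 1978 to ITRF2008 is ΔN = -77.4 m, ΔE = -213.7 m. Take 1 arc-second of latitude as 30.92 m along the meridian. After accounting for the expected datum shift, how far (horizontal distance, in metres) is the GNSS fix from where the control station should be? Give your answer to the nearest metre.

28 m

Observed coordinate differences: Δφ = -0.00086°, Δλ = -0.00262°.
Converting to metres (1° lat = 111312 m, cos φ = 0.803940): observed ΔN = -95.7 m, observed ΔE = -234.5 m.
Subtracting the expected shift leaves a residual of -95.7 − (-77.4) = -18.3 m north and -234.5 − (-213.7) = -20.8 m east.
Residual distance = √((-18.3)² + (-20.8)²) = 27.7 m.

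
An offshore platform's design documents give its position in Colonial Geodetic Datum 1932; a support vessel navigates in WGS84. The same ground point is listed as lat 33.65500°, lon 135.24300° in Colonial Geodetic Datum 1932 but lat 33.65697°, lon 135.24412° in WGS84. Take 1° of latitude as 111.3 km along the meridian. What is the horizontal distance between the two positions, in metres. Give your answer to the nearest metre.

243 m

Δφ = 33.65697° − 33.65500° = +0.00197°; Δλ = 135.24412° − 135.24300° = +0.00112°.
ΔN = Δφ × 111300 = 219.3 m; ΔE = Δλ × 111300 × cos(33.65500°) = +0.00112 × 111300 × 0.832390 = 103.8 m.
Distance = √(ΔE² + ΔN²) = √(103.8² + 219.3²) = 242.6 m.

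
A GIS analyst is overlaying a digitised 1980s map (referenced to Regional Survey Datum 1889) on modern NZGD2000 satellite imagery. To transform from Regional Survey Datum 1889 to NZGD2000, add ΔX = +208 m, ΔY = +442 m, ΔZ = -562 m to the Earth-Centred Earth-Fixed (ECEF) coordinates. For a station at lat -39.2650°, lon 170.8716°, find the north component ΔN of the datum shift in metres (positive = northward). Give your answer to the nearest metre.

ΔN = -521 m

The local north axis is (−sin φ cos λ, −sin φ sin λ, cos φ), giving ΔN = -129.978 + 44.381 − 435.116 = -520.71 m.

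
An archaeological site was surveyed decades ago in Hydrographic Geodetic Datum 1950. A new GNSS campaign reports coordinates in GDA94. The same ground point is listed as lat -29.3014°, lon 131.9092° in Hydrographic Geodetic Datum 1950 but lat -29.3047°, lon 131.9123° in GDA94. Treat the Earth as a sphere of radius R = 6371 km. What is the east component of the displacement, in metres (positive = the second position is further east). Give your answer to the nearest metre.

Δφ = -29.3047° − -29.3014° = -0.0033°; Δλ = 131.9123° − 131.9092° = +0.0031°.
1° along a meridian = πR/180 = 111195 m.
ΔN = Δφ × 111195 = -366.9 m; ΔE = Δλ × 111195 × cos(-29.3014°) = +0.0031 × 111195 × 0.872057 = 300.6 m.

ΔE = 301 m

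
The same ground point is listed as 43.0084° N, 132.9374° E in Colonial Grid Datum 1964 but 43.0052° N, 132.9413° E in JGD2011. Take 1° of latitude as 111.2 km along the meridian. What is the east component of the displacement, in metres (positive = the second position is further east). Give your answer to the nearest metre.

ΔE = 317 m

Δφ = 43.0052° − 43.0084° = -0.0032°; Δλ = 132.9413° − 132.9374° = +0.0039°.
ΔN = Δφ × 111200 = -355.8 m; ΔE = Δλ × 111200 × cos(43.0084°) = +0.0039 × 111200 × 0.731254 = 317.1 m.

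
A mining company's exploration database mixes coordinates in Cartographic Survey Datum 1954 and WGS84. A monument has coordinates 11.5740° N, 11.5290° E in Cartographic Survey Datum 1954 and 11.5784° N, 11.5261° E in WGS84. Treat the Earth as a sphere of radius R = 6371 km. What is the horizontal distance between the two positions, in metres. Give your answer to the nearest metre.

582 m

Δφ = 11.5784° − 11.5740° = +0.0044°; Δλ = 11.5261° − 11.5290° = -0.0029°.
1° along a meridian = πR/180 = 111195 m.
ΔN = Δφ × 111195 = 489.3 m; ΔE = Δλ × 111195 × cos(11.5740°) = -0.0029 × 111195 × 0.979666 = -315.9 m.
Distance = √(ΔE² + ΔN²) = √((-315.9)² + 489.3²) = 582.4 m.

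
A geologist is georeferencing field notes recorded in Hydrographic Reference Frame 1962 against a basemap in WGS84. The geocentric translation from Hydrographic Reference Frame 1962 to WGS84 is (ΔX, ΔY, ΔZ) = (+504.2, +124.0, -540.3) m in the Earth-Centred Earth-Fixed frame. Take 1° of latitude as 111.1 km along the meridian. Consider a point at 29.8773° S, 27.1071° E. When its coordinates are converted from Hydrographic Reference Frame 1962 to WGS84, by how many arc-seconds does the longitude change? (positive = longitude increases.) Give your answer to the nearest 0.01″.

Δλ = -4.46″

sin φ = -0.498144, cos φ = 0.867094, sin λ = 0.455655, cos λ = 0.890156.
East component: ΔE = −sin λ·ΔX + cos λ·ΔY = −(0.455655)(504.2) + (0.890156)(124.0) = -119.36 m.
1° of latitude spans 111100 m; at latitude φ, 1° of longitude spans that × cos φ = 96334.2 m, so Δλ = -119.36 / 96334.2 × 3600 = -4.461″.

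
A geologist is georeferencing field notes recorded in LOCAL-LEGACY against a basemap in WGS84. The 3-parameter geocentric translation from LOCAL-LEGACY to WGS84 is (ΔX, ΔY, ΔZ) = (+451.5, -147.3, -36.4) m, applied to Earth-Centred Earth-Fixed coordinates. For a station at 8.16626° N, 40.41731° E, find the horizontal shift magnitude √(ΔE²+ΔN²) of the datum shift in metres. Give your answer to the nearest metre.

The local east axis at (φ, λ) is (−sin λ, cos λ, 0), so ΔE = −sin(40.41731°)·451.5 + cos(40.41731°)·(-147.3) = -404.88 m.
The local north axis is (−sin φ cos λ, −sin φ sin λ, cos φ), giving ΔN = -48.828 + 13.566 − 36.031 = -71.29 m.
Horizontal magnitude = √(ΔE² + ΔN²) = √((-404.88)² + (-71.29)²) = 411.10 m.

411 m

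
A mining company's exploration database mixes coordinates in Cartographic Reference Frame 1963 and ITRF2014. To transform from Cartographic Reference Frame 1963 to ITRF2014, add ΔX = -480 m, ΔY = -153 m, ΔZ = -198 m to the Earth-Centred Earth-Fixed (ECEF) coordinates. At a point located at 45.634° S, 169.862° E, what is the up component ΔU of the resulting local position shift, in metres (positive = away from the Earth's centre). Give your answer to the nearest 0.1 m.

The local up (radial) axis is (cos φ cos λ, cos φ sin λ, sin φ), giving ΔU = 330.394 − 18.831 + 141.548 = 453.11 m.

ΔU = 453.1 m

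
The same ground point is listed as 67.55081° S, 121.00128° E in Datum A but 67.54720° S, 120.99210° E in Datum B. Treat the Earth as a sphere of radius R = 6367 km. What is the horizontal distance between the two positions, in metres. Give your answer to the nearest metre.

559 m

Δφ = -67.54720° − -67.55081° = +0.00361°; Δλ = 120.99210° − 121.00128° = -0.00918°.
1° along a meridian = πR/180 = 111125 m.
ΔN = Δφ × 111125 = 401.2 m; ΔE = Δλ × 111125 × cos(-67.55081°) = -0.00918 × 111125 × 0.381864 = -389.6 m.
Distance = √(ΔE² + ΔN²) = √((-389.6)² + 401.2²) = 559.2 m.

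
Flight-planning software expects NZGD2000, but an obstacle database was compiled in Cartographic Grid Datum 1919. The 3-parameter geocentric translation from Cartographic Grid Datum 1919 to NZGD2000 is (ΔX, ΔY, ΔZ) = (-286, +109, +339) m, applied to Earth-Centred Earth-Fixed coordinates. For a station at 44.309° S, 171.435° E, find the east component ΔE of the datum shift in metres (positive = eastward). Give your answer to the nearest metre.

At φ = -44.309°, λ = 171.435°: sin φ = -0.698528, cos φ = 0.715583, sin λ = 0.148931, cos λ = -0.988848.
ΔE = −sin λ·ΔX + cos λ·ΔY = −(0.148931)·(-286) + (-0.988848)·(109) = -65.19 m.

ΔE = -65 m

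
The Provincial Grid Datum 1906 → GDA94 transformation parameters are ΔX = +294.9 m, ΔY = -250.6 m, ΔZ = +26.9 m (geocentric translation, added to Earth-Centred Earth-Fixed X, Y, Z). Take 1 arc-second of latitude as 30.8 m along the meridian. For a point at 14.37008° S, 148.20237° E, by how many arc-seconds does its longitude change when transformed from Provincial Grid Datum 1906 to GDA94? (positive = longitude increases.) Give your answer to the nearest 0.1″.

Δλ = 1.9″

sin φ = -0.248184, cos φ = 0.968713, sin λ = 0.526921, cos λ = -0.849914.
East component: ΔE = −sin λ·ΔX + cos λ·ΔY = −(0.526921)(294.9) + (-0.849914)(-250.6) = 57.60 m.
1° of latitude spans 3600 × 30.80 = 110880 m; at latitude φ, 1° of longitude spans that × cos φ = 107410.9 m, so Δλ = 57.60 / 107410.9 × 3600 = 1.931″.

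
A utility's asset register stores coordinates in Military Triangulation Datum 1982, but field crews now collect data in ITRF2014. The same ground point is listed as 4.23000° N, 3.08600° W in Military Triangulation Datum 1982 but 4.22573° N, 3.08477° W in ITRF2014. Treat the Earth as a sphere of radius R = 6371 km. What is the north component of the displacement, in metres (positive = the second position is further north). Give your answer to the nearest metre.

Δφ = 4.22573° − 4.23000° = -0.00427°; Δλ = -3.08477° − -3.08600° = +0.00123°.
1° along a meridian = πR/180 = 111195 m.
ΔN = Δφ × 111195 = -474.8 m; ΔE = Δλ × 111195 × cos(4.23000°) = +0.00123 × 111195 × 0.997276 = 136.4 m.

ΔN = -475 m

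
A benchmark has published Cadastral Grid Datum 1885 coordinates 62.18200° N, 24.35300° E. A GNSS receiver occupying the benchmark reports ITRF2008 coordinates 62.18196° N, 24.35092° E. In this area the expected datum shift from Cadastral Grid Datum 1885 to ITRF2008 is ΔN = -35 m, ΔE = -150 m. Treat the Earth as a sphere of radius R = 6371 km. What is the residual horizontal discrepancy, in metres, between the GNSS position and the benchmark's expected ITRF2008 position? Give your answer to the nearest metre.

Observed coordinate differences: Δφ = -0.00004°, Δλ = -0.00208°.
Converting to metres (1° lat = 111195 m, cos φ = 0.466665): observed ΔN = -4.4 m, observed ΔE = -107.9 m.
Subtracting the expected shift leaves a residual of -4.4 − (-35) = 30.6 m north and -107.9 − (-150) = 42.1 m east.
Residual distance = √(30.6² + 42.1²) = 52.0 m.

52 m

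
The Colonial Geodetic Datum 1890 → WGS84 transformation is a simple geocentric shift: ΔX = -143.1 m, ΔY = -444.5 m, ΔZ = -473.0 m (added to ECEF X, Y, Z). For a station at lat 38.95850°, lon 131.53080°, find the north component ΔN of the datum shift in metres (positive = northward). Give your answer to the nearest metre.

At φ = 38.95850°, λ = 131.53080°: sin φ = 0.628757, cos φ = 0.777602, sin λ = 0.748599, cos λ = -0.663023.
ΔN = −sin φ cos λ·ΔX − sin φ sin λ·ΔY + cos φ·ΔZ = −(0.628757)(-0.663023)(-143.1) − (0.628757)(0.748599)(-444.5) + (0.777602)(-473.0) = -218.24 m.

ΔN = -218 m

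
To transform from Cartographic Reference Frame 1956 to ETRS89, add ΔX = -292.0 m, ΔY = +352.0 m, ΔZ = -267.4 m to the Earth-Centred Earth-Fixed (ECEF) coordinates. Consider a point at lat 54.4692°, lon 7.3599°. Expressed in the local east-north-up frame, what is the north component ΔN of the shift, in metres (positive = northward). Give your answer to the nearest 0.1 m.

The local north axis is (−sin φ cos λ, −sin φ sin λ, cos φ), giving ΔN = 235.673 − 36.696 − 155.397 = 43.58 m.

ΔN = 43.6 m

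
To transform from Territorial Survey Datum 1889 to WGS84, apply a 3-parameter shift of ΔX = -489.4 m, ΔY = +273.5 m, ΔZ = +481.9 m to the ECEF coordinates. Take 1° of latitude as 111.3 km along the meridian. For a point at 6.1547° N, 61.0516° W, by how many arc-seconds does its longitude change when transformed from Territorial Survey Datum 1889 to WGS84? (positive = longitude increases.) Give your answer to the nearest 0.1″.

Δλ = -9.6″

sin φ = 0.107213, cos φ = 0.994236, sin λ = -0.875056, cos λ = 0.484022.
East component: ΔE = −sin λ·ΔX + cos λ·ΔY = −(-0.875056)(-489.4) + (0.484022)(273.5) = -295.87 m.
1° of latitude spans 111300 m; at latitude φ, 1° of longitude spans that × cos φ = 110658.5 m, so Δλ = -295.87 / 110658.5 × 3600 = -9.625″.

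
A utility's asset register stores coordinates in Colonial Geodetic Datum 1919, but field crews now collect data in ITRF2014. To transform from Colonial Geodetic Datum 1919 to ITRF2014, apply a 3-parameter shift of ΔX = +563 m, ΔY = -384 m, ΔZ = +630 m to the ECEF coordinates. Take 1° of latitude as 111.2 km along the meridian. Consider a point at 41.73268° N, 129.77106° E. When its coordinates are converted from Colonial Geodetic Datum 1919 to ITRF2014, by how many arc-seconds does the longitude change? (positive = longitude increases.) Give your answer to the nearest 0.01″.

sin φ = 0.665656, cos φ = 0.746259, sin λ = 0.768607, cos λ = -0.639722.
East component: ΔE = −sin λ·ΔX + cos λ·ΔY = −(0.768607)(563) + (-0.639722)(-384) = -187.07 m.
1° of latitude spans 111200 m; at latitude φ, 1° of longitude spans that × cos φ = 82984.0 m, so Δλ = -187.07 / 82984.0 × 3600 = -8.116″.

Δλ = -8.12″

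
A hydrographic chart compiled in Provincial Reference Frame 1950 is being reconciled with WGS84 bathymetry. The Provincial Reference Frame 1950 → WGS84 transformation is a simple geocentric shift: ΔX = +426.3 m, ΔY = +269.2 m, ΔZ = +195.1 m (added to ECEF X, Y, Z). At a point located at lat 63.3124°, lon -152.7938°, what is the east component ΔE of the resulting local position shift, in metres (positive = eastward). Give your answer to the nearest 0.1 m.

The local east axis at (φ, λ) is (−sin λ, cos λ, 0), so ΔE = −sin(-152.7938°)·426.3 + cos(-152.7938°)·269.2 = -44.52 m.

ΔE = -44.5 m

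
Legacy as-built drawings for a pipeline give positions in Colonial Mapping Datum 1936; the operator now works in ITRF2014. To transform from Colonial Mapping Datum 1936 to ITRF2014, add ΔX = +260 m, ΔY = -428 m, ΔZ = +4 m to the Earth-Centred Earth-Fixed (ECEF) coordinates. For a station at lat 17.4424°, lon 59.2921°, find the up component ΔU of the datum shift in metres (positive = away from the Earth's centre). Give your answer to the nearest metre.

The local up (radial) axis is (cos φ cos λ, cos φ sin λ, sin φ), giving ΔU = 126.667 − 351.066 + 1.199 = -223.20 m.

ΔU = -223 m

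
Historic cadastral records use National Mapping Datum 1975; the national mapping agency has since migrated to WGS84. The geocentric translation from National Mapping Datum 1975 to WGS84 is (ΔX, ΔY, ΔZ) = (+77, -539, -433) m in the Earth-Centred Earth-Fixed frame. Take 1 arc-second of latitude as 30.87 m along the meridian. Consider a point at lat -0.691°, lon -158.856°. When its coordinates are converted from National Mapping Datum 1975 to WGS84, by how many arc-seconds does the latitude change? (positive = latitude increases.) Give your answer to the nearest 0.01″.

Δφ = -13.98″

sin φ = -0.012060, cos φ = 0.999927, sin λ = -0.360713, cos λ = -0.932677.
North component: ΔN = −sin φ cos λ·ΔX − sin φ sin λ·ΔY + cos φ·ΔZ = −(-0.012060)(-0.932677)(77) − (-0.012060)(-0.360713)(-539) + (0.999927)(-433) = -431.49 m.
1° of latitude spans 3600 × 30.87 = 111132 m, so Δφ = -431.49 / 111132 × 3600 = -13.978″.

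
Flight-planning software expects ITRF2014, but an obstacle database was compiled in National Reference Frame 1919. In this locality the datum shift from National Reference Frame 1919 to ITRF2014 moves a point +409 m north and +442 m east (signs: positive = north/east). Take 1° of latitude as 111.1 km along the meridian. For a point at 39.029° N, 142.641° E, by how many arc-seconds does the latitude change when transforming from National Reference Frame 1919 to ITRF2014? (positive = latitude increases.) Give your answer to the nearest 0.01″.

Δφ = 13.25″

1° of latitude = 111.1 km, so Δφ = 409.0 / 111100 = 0.0036814° = 13.253″.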